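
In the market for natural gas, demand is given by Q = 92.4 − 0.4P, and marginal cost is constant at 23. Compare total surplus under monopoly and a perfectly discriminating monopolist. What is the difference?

Total surplus rises by 2163.2

Inverting demand: P = 231 − 2.5Q.
A monopolist chooses Q where MR = MC. MR = 231 − 5Q; setting this equal to 23 gives Q = 41.6 and P = 127.
CS = ½·(231 − 127)·41.6 = 2163.2; PS = (127 − 23)·41.6 = 4326.4; TS = 6489.6.
Under first-degree price discrimination the firm charges each unit its demand price and produces up to where P = MC, i.e. Q = 83.2. Consumer surplus is zero; producer surplus equals total surplus.
TS = 8652.8 (equal to competitive TS).
Change in total surplus: 8652.8 − 6489.6 = 2163.2.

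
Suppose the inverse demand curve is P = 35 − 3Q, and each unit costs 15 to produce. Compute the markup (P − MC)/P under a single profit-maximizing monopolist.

Lerner index = 0.4

A monopolist chooses Q where MR = MC. MR = 35 − 6Q; setting this equal to 15 gives Q = 10/3 and P = 25.
Lerner index = (P − MC)/P = (25 − 15)/25 = 0.4.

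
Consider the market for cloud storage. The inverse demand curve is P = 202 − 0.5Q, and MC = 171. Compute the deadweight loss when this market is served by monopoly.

Under competition P = MC = 171, so Q = (202 − 171)/0.5 = 62.
Monopoly sets MR = MC: 202 − Q = 171 ⇒ Q = 31, P = 202 − 0.5·31 = 186.5.
DWL is the triangle between Q = 31 and Q = 62: ½·(62 − 31)·(186.5 − 171) = 240.25.

DWL = 240.25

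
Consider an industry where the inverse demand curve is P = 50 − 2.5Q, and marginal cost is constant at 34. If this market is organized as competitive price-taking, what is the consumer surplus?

CS = 51.2

Perfect competition: P = MC = 34, so 50 − 2.5Q = 34 and Q = 6.4.
CS = ½·(50 − 34)·6.4 = 51.2.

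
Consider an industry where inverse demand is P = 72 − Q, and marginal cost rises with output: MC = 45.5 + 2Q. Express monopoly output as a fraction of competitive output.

A monopolist chooses Q where MR = MC. MR = 72 − 2Q; setting this equal to 45.5 + 2Q gives Q = 6.625 and P = 65.375.
Under competition P = MC: 72 − Q = 45.5 + 2Q ⇒ Q = 53/6, P = 379/6.
Ratio Q_m/Q_c = 6.625/(53/6) = 0.75.

Q_m/Q_c = 0.75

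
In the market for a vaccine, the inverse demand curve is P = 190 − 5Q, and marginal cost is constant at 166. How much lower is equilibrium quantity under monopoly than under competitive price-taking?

Q falls by 2.4

Perfect competition: P = MC = 166, so 190 − 5Q = 166 and Q = 4.8.
The monopolist equates marginal revenue to marginal cost: 190 − 10Q = 166, so Q = 2.4. From demand, P = 178.
Change in equilibrium quantity: 2.4 − 4.8 = −2.4.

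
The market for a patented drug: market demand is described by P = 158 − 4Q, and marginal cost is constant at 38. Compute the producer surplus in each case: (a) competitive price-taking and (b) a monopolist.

Competition: PS = 0; Monopoly: PS = 900

Competitive firms price at marginal cost: P = 38, giving Q = 30.
PS = (38 − 38)·30 = 0.
A monopolist chooses Q where MR = MC. MR = 158 − 8Q; setting this equal to 38 gives Q = 15 and P = 98.
PS = (98 − 38)·15 = 900.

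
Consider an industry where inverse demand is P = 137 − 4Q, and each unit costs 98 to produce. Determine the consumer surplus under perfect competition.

CS = 190.125

Perfect competition: P = MC = 98, so 137 − 4Q = 98 and Q = 9.75.
CS = ½·(137 − 98)·9.75 = 190.125.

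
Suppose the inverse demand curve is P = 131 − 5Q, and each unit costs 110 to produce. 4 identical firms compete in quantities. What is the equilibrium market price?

P = 114.2

With 4 symmetric Cournot firms, each firm's FOC gives 131 − 25q = 110, so q = 0.84, Q = 4·0.84 = 3.36, and P = 114.2.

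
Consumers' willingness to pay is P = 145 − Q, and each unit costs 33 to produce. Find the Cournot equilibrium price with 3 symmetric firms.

In a 3-firm Cournot equilibrium, symmetry and the first-order condition give q = (145 − 33)/(4) = 28. So Q = 84 and P = 61.

P = 61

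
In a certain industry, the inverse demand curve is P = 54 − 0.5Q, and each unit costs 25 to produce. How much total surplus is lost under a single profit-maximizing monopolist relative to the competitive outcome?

DWL = 210.25

Under competition P = MC = 25, so Q = (54 − 25)/0.5 = 58.
Monopoly sets MR = MC: 54 − Q = 25 ⇒ Q = 29, P = 54 − 0.5·29 = 39.5.
DWL is the triangle between Q = 29 and Q = 58: ½·(58 − 29)·(39.5 − 25) = 210.25.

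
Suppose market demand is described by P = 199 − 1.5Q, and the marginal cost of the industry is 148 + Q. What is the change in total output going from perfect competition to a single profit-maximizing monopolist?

Competitive equilibrium sets price equal to marginal cost: 199 − 1.5Q = 148 + Q, so Q = 20.4 and P = 168.4.
The monopolist equates marginal revenue to marginal cost: 199 − 3Q = 148 + Q, so Q = 12.75. From demand, P = 179.875.
Change in total output: 12.75 − 20.4 = −7.65.

Q falls by 7.65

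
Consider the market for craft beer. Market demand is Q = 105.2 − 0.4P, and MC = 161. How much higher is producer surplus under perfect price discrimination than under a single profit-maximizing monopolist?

Inverting demand: P = 263 − 2.5Q.
A monopolist chooses Q where MR = MC. MR = 263 − 5Q; setting this equal to 161 gives Q = 20.4 and P = 212.
PS = (212 − 161)·20.4 = 1040.4.
A perfectly discriminating monopolist sells every unit with P(Q) ≥ MC(Q), so output equals the competitive quantity Q = 40.8. Each buyer pays their reservation price, so CS = 0 and the firm captures all surplus.
PS = ½·(263 − 161)·40.8 = 2080.8.
Change in producer surplus: 2080.8 − 1040.4 = 1040.4.

PS rises by 1040.4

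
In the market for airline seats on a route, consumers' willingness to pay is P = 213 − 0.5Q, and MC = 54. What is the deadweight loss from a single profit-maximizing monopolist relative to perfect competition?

Competitive firms price at marginal cost: P = 54, giving Q = 318.
Monopoly sets MR = MC: 213 − Q = 54 ⇒ Q = 159, P = 213 − 0.5·159 = 133.5.
DWL is the triangle between Q = 159 and Q = 318: ½·(318 − 159)·(133.5 − 54) = 6320.25.

DWL = 6320.25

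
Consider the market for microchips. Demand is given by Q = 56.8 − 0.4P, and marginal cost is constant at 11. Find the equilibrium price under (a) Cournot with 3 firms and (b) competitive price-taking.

Cournot: P = 43.75; Competition: P = 11

Inverting demand: P = 142 − 2.5Q.
With 3 symmetric Cournot firms, each firm's FOC gives 142 − 10q = 11, so q = 13.1, Q = 3·13.1 = 39.3, and P = 43.75.
Competitive firms price at marginal cost: P = 11, giving Q = 52.4.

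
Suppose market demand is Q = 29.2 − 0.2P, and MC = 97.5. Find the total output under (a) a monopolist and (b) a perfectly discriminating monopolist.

Monopoly: Q = 4.85; Perfect PD: Q = 9.7

Inverting demand: P = 146 − 5Q.
Monopoly sets MR = MC: 146 − 10Q = 97.5 ⇒ Q = 4.85, P = 146 − 5·4.85 = 121.75.
A perfectly discriminating monopolist sells every unit with P(Q) ≥ MC(Q), so output equals the competitive quantity Q = 9.7. Each buyer pays their reservation price, so CS = 0 and the firm captures all surplus.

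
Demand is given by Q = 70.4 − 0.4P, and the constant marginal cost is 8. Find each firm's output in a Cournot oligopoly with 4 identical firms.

Inverting demand: P = 176 − 2.5Q.
With 4 symmetric Cournot firms, each firm's FOC gives 176 − 12.5q = 8, so q = 13.44, Q = 4·13.44 = 53.76, and P = 41.6.

q_i = 13.44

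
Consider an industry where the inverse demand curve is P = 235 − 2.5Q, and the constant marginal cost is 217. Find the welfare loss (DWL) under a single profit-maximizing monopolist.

DWL = 16.2

Perfect competition: P = MC = 217, so 235 − 2.5Q = 217 and Q = 7.2.
A monopolist chooses Q where MR = MC. MR = 235 − 5Q; setting this equal to 217 gives Q = 3.6 and P = 226.
DWL is the triangle between Q = 3.6 and Q = 7.2: ½·(7.2 − 3.6)·(226 − 217) = 16.2.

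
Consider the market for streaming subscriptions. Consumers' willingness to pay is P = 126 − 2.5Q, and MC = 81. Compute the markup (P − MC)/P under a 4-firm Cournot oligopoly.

In a 4-firm Cournot equilibrium, symmetry and the first-order condition give q = (126 − 81)/(12.5) = 3.6. So Q = 14.4 and P = 90.
Lerner index = (P − MC)/P = (90 − 81)/90 = 0.1.

Lerner index = 0.1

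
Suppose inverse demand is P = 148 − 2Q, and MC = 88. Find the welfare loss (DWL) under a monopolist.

Under competition P = MC = 88, so Q = (148 − 88)/2 = 30.
A monopolist chooses Q where MR = MC. MR = 148 − 4Q; setting this equal to 88 gives Q = 15 and P = 118.
DWL is the triangle between Q = 15 and Q = 30: ½·(30 − 15)·(118 − 88) = 225.

DWL = 225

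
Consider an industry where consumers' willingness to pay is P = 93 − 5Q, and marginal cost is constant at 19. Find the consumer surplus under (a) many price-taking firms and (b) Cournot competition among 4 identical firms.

Under competition P = MC = 19, so Q = (93 − 19)/5 = 14.8.
CS = ½·(93 − 19)·14.8 = 547.6.
In a 4-firm Cournot equilibrium, symmetry and the first-order condition give q = (93 − 19)/(25) = 2.96. So Q = 11.84 and P = 33.8.
CS = ½·(93 − 33.8)·11.84 = 350.464.

Competition: CS = 547.6; Cournot: CS = 350.464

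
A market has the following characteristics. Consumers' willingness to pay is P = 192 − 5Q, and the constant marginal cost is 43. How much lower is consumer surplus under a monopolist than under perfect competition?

Perfect competition: P = MC = 43, so 192 − 5Q = 43 and Q = 29.8.
CS = ½·(192 − 43)·29.8 = 2220.1.
A monopolist chooses Q where MR = MC. MR = 192 − 10Q; setting this equal to 43 gives Q = 14.9 and P = 117.5.
CS = ½·(192 − 117.5)·14.9 = 555.025.
Change in consumer surplus: 555.025 − 2220.1 = −1665.075.

CS falls by 1665.075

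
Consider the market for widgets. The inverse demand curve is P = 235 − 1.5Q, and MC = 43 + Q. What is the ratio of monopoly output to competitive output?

A monopolist chooses Q where MR = MC. MR = 235 − 3Q; setting this equal to 43 + Q gives Q = 48 and P = 163.
Competitive equilibrium sets price equal to marginal cost: 235 − 1.5Q = 43 + Q, so Q = 76.8 and P = 119.8.
Ratio Q_m/Q_c = 48/76.8 = 0.625.

Q_m/Q_c = 0.625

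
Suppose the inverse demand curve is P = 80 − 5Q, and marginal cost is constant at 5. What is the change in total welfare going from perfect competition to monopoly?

Perfect competition: P = MC = 5, so 80 − 5Q = 5 and Q = 15.
CS = ½·(80 − 5)·15 = 562.5; PS = (5 − 5)·15 = 0; TS = 562.5.
Monopoly sets MR = MC: 80 − 10Q = 5 ⇒ Q = 7.5, P = 80 − 5·7.5 = 42.5.
CS = ½·(80 − 42.5)·7.5 = 140.625; PS = (42.5 − 5)·7.5 = 281.25; TS = 421.875.
Change in total welfare: 421.875 − 562.5 = −140.625.

Total welfare falls by 140.625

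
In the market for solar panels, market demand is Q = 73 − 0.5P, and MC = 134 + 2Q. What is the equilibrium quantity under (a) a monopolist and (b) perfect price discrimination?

Monopoly: Q = 2; Perfect PD: Q = 3

Inverting demand: P = 146 − 2Q.
A monopolist chooses Q where MR = MC. MR = 146 − 4Q; setting this equal to 134 + 2Q gives Q = 2 and P = 142.
A perfectly discriminating monopolist sells every unit with P(Q) ≥ MC(Q), so output equals the competitive quantity Q = 3. Each buyer pays their reservation price, so CS = 0 and the firm captures all surplus.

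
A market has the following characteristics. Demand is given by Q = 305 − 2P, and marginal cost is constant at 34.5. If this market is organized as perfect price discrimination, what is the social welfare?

TS = 13924

Inverting demand: P = 152.5 − 0.5Q.
A perfectly discriminating monopolist sells every unit with P(Q) ≥ MC(Q), so output equals the competitive quantity Q = 236. Each buyer pays their reservation price, so CS = 0 and the firm captures all surplus.
TS = 13924 (equal to competitive TS).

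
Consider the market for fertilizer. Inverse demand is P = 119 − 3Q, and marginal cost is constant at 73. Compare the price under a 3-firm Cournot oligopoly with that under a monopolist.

Cournot: P = 84.5; Monopoly: P = 96

Cournot with 3 identical firms: the symmetric best-response condition is 119 − 12q = 73. Each firm produces q = 23/6, total output Q = 11.5, price P = 84.5.
Monopoly sets MR = MC: 119 − 6Q = 73 ⇒ Q = 23/3, P = 119 − 3·23/3 = 96.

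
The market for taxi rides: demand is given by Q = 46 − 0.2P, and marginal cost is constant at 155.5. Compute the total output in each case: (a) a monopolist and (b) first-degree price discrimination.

Monopoly: Q = 7.45; Perfect PD: Q = 14.9

Inverting demand: P = 230 − 5Q.
The monopolist equates marginal revenue to marginal cost: 230 − 10Q = 155.5, so Q = 7.45. From demand, P = 192.75.
A perfectly discriminating monopolist sells every unit with P(Q) ≥ MC(Q), so output equals the competitive quantity Q = 14.9. Each buyer pays their reservation price, so CS = 0 and the firm captures all surplus.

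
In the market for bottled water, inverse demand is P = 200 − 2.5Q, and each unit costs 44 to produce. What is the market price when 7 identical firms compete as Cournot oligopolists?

With 7 symmetric Cournot firms, each firm's FOC gives 200 − 20q = 44, so q = 7.8, Q = 7·7.8 = 54.6, and P = 63.5.

P = 63.5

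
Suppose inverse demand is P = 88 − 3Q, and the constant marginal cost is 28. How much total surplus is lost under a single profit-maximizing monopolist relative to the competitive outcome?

Perfect competition: P = MC = 28, so 88 − 3Q = 28 and Q = 20.
The monopolist equates marginal revenue to marginal cost: 88 − 6Q = 28, so Q = 10. From demand, P = 58.
DWL is the triangle between Q = 10 and Q = 20: ½·(20 − 10)·(58 − 28) = 150.

DWL = 150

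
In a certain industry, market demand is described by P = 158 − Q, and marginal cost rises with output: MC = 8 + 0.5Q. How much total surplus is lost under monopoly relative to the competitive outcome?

Under competition P = MC: 158 − Q = 8 + 0.5Q ⇒ Q = 100, P = 58.
The monopolist equates marginal revenue to marginal cost: 158 − 2Q = 8 + 0.5Q, so Q = 60. From demand, P = 98.
CS = ½·(158 − 58)·100 = 5000; PS = (58·100 − 8·100 − ½·0.5·100²) = 2500; TS = 7500.
CS = ½·(158 − 98)·60 = 1800; PS = (98·60 − 8·60 − ½·0.5·60²) = 4500; TS = 6300.
DWL = 7500 − 6300 = 1200.

DWL = 1200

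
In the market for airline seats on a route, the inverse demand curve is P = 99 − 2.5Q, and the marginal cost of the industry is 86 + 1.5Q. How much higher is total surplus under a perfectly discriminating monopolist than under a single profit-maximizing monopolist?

The monopolist equates marginal revenue to marginal cost: 99 − 5Q = 86 + 1.5Q, so Q = 2. From demand, P = 94.
CS = ½·(99 − 94)·2 = 5; PS = (94·2 − 86·2 − ½·1.5·2²) = 13; TS = 18.
With perfect price discrimination, output is the efficient level Q = 3.25 (where demand meets MC), but every buyer pays their willingness to pay: CS = 0 and PS = total surplus.
TS = 21.125 (equal to competitive TS).
Change in total surplus: 21.125 − 18 = 3.125.

Total surplus rises by 3.125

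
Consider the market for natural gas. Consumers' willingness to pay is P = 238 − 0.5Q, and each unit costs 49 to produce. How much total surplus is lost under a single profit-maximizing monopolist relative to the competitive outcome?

DWL = 8930.25

Under competition P = MC = 49, so Q = (238 − 49)/0.5 = 378.
The monopolist equates marginal revenue to marginal cost: 238 − Q = 49, so Q = 189. From demand, P = 143.5.
DWL is the triangle between Q = 189 and Q = 378: ½·(378 − 189)·(143.5 − 49) = 8930.25.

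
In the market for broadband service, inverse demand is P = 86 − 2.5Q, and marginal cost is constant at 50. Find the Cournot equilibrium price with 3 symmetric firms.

P = 59

With 3 symmetric Cournot firms, each firm's FOC gives 86 − 10q = 50, so q = 3.6, Q = 3·3.6 = 10.8, and P = 59.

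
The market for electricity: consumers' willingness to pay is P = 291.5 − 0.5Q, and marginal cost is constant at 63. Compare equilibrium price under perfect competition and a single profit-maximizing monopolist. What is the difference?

Equilibrium price rises by 114.25

Perfect competition: P = MC = 63, so 291.5 − 0.5Q = 63 and Q = 457.
Monopoly sets MR = MC: 291.5 − Q = 63 ⇒ Q = 228.5, P = 291.5 − 0.5·228.5 = 177.25.
Change in equilibrium price: 177.25 − 63 = 114.25.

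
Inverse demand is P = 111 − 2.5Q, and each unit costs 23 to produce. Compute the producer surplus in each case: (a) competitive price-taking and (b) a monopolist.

Competition: PS = 0; Monopoly: PS = 774.4

Competitive firms price at marginal cost: P = 23, giving Q = 35.2.
PS = (23 − 23)·35.2 = 0.
The monopolist equates marginal revenue to marginal cost: 111 − 5Q = 23, so Q = 17.6. From demand, P = 67.
PS = (67 − 23)·17.6 = 774.4.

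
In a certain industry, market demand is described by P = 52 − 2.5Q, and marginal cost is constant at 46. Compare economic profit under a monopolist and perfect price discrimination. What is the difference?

Economic profit rises by 3.6

Monopoly sets MR = MC: 52 − 5Q = 46 ⇒ Q = 1.2, P = 52 − 2.5·1.2 = 49.
Profit = (49 − 46)·1.2 = 3.6.
A perfectly discriminating monopolist sells every unit with P(Q) ≥ MC(Q), so output equals the competitive quantity Q = 2.4. Each buyer pays their reservation price, so CS = 0 and the firm captures all surplus.
PS equals the full surplus area, 7.2. Profit = 7.2 = 7.2.
Change in economic profit: 7.2 − 3.6 = 3.6.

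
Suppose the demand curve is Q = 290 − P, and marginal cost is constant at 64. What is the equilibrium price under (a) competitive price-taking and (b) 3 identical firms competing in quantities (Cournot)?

Inverting demand: P = 290 − Q.
Under competition P = MC = 64, so Q = (290 − 64)/1 = 226.
Cournot with 3 identical firms: the symmetric best-response condition is 290 − 4q = 64. Each firm produces q = 56.5, total output Q = 169.5, price P = 120.5.

Competition: P = 64; Cournot: P = 120.5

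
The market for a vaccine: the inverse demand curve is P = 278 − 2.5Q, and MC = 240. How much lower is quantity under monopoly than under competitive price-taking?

Quantity falls by 7.6

Competitive firms price at marginal cost: P = 240, giving Q = 15.2.
The monopolist equates marginal revenue to marginal cost: 278 − 5Q = 240, so Q = 7.6. From demand, P = 259.
Change in quantity: 7.6 − 15.2 = −7.6.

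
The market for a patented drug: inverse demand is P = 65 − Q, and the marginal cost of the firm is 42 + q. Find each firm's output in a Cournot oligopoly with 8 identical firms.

q_i = 2.3

Cournot with 8 identical firms: the symmetric best-response condition is 65 − 9q = 42 + q. Each firm produces q = 2.3, total output Q = 18.4, price P = 46.6.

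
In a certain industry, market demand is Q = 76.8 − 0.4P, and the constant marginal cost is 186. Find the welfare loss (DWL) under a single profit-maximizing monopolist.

Inverting demand: P = 192 − 2.5Q.
Competitive firms price at marginal cost: P = 186, giving Q = 2.4.
Monopoly sets MR = MC: 192 − 5Q = 186 ⇒ Q = 1.2, P = 192 − 2.5·1.2 = 189.
DWL is the triangle between Q = 1.2 and Q = 2.4: ½·(2.4 − 1.2)·(189 − 186) = 1.8.

DWL = 1.8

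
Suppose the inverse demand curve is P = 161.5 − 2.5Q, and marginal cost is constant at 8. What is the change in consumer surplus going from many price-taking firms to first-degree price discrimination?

Consumer surplus falls by 4712.45

Perfect competition: P = MC = 8, so 161.5 − 2.5Q = 8 and Q = 61.4.
CS = ½·(161.5 − 8)·61.4 = 4712.45.
With perfect price discrimination, output is the efficient level Q = 61.4 (where demand meets MC), but every buyer pays their willingness to pay: CS = 0 and PS = total surplus.
CS = 0.
Change in consumer surplus: 0 − 4712.45 = −4712.45.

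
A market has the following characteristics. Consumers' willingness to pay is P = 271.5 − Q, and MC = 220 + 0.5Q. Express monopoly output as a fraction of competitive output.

Q_m/Q_c = 0.6

The monopolist equates marginal revenue to marginal cost: 271.5 − 2Q = 220 + 0.5Q, so Q = 20.6. From demand, P = 250.9.
Under competition P = MC: 271.5 − Q = 220 + 0.5Q ⇒ Q = 103/3, P = 1423/6.
Ratio Q_m/Q_c = 20.6/(103/3) = 0.6.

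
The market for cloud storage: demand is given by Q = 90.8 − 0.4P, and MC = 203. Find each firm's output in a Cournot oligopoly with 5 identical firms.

q_i = 1.6

Inverting demand: P = 227 − 2.5Q.
In a 5-firm Cournot equilibrium, symmetry and the first-order condition give q = (227 − 203)/(15) = 1.6. So Q = 8 and P = 207.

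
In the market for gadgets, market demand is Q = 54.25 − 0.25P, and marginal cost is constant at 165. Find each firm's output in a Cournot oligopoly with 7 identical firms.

Inverting demand: P = 217 − 4Q.
In a 7-firm Cournot equilibrium, symmetry and the first-order condition give q = (217 − 165)/(32) = 1.625. So Q = 11.375 and P = 171.5.

q_i = 1.625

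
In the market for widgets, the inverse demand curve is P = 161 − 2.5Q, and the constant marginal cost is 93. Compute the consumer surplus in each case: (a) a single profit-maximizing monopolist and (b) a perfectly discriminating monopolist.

Monopoly: CS = 231.2; Perfect PD: CS = 0

A monopolist chooses Q where MR = MC. MR = 161 − 5Q; setting this equal to 93 gives Q = 13.6 and P = 127.
CS = ½·(161 − 127)·13.6 = 231.2.
Under first-degree price discrimination the firm charges each unit its demand price and produces up to where P = MC, i.e. Q = 27.2. Consumer surplus is zero; producer surplus equals total surplus.
CS = 0.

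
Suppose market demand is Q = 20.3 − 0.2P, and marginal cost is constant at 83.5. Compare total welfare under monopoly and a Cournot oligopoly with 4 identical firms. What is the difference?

TS rises by 6.804

Inverting demand: P = 101.5 − 5Q.
The monopolist equates marginal revenue to marginal cost: 101.5 − 10Q = 83.5, so Q = 1.8. From demand, P = 92.5.
CS = ½·(101.5 − 92.5)·1.8 = 8.1; PS = (92.5 − 83.5)·1.8 = 16.2; TS = 24.3.
Cournot with 4 identical firms: the symmetric best-response condition is 101.5 − 25q = 83.5. Each firm produces q = 0.72, total output Q = 2.88, price P = 87.1.
CS = ½·(101.5 − 87.1)·2.88 = 20.736; PS = (87.1 − 83.5)·2.88 = 10.368; TS = 31.104.
Change in total welfare: 31.104 − 24.3 = 6.804.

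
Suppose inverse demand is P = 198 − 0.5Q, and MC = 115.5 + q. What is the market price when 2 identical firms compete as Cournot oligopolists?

P = 165

With 2 symmetric Cournot firms, each firm's FOC gives 198 − 1.5q = 115.5 + q, so q = 33, Q = 2·33 = 66, and P = 165.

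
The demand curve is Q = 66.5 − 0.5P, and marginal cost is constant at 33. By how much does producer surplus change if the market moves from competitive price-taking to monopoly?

PS rises by 1250

Inverting demand: P = 133 − 2Q.
Perfect competition: P = MC = 33, so 133 − 2Q = 33 and Q = 50.
PS = (33 − 33)·50 = 0.
A monopolist chooses Q where MR = MC. MR = 133 − 4Q; setting this equal to 33 gives Q = 25 and P = 83.
PS = (83 − 33)·25 = 1250.
Change in producer surplus: 1250 − 0 = 1250.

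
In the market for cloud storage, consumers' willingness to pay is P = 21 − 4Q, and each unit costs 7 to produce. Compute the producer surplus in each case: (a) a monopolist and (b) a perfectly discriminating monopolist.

A monopolist chooses Q where MR = MC. MR = 21 − 8Q; setting this equal to 7 gives Q = 1.75 and P = 14.
PS = (14 − 7)·1.75 = 12.25.
With perfect price discrimination, output is the efficient level Q = 3.5 (where demand meets MC), but every buyer pays their willingness to pay: CS = 0 and PS = total surplus.
PS = ½·(21 − 7)·3.5 = 24.5.

Monopoly: PS = 12.25; Perfect PD: PS = 24.5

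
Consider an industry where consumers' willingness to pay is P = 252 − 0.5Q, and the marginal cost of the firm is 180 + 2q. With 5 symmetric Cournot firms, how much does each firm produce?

In a 5-firm Cournot equilibrium, symmetry and the first-order condition give q = (252 − 180)/(5) = 14.4. So Q = 72 and P = 216.

q_i = 14.4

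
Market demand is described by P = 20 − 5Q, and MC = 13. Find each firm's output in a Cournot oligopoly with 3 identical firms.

With 3 symmetric Cournot firms, each firm's FOC gives 20 − 20q = 13, so q = 0.35, Q = 3·0.35 = 1.05, and P = 14.75.

q_i = 0.35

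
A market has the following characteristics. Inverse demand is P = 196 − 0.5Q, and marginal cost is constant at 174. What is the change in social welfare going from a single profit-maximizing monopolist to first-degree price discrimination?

The monopolist equates marginal revenue to marginal cost: 196 − Q = 174, so Q = 22. From demand, P = 185.
CS = ½·(196 − 185)·22 = 121; PS = (185 − 174)·22 = 242; TS = 363.
A perfectly discriminating monopolist sells every unit with P(Q) ≥ MC(Q), so output equals the competitive quantity Q = 44. Each buyer pays their reservation price, so CS = 0 and the firm captures all surplus.
TS = 484 (equal to competitive TS).
Change in social welfare: 484 − 363 = 121.

TS rises by 121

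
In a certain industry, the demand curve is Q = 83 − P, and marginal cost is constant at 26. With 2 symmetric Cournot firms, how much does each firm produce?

q_i = 19

Inverting demand: P = 83 − Q.
With 2 symmetric Cournot firms, each firm's FOC gives 83 − 3q = 26, so q = 19, Q = 2·19 = 38, and P = 45.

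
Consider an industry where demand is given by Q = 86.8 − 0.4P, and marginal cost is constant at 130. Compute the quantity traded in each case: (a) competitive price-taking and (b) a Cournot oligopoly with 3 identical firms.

Competition: Q = 34.8; Cournot: Q = 26.1

Inverting demand: P = 217 − 2.5Q.
Competitive firms price at marginal cost: P = 130, giving Q = 34.8.
In a 3-firm Cournot equilibrium, symmetry and the first-order condition give q = (217 − 130)/(10) = 8.7. So Q = 26.1 and P = 151.75.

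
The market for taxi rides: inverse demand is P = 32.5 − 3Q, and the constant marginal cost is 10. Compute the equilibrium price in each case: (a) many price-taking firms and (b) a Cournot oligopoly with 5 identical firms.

Competition: P = 10; Cournot: P = 13.75

Competitive firms price at marginal cost: P = 10, giving Q = 7.5.
Cournot with 5 identical firms: the symmetric best-response condition is 32.5 − 18q = 10. Each firm produces q = 1.25, total output Q = 6.25, price P = 13.75.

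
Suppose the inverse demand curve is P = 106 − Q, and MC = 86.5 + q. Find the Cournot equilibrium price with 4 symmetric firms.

P = 93

With 4 symmetric Cournot firms, each firm's FOC gives 106 − 5q = 86.5 + q, so q = 3.25, Q = 4·3.25 = 13, and P = 93.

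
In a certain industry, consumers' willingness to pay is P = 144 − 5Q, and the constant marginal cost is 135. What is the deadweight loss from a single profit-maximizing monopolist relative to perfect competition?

Competitive firms price at marginal cost: P = 135, giving Q = 1.8.
Monopoly sets MR = MC: 144 − 10Q = 135 ⇒ Q = 0.9, P = 144 − 5·0.9 = 139.5.
DWL is the triangle between Q = 0.9 and Q = 1.8: ½·(1.8 − 0.9)·(139.5 − 135) = 2.025.

DWL = 2.025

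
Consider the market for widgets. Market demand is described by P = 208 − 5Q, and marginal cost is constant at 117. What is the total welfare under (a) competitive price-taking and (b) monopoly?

Competition: TS = 828.1; Monopoly: TS = 621.075

Competitive firms price at marginal cost: P = 117, giving Q = 18.2.
CS = ½·(208 − 117)·18.2 = 828.1; PS = (117 − 117)·18.2 = 0; TS = 828.1.
A monopolist chooses Q where MR = MC. MR = 208 − 10Q; setting this equal to 117 gives Q = 9.1 and P = 162.5.
CS = ½·(208 − 162.5)·9.1 = 207.025; PS = (162.5 − 117)·9.1 = 414.05; TS = 621.075.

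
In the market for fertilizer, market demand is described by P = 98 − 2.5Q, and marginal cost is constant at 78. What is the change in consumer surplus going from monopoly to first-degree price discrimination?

A monopolist chooses Q where MR = MC. MR = 98 − 5Q; setting this equal to 78 gives Q = 4 and P = 88.
CS = ½·(98 − 88)·4 = 20.
With perfect price discrimination, output is the efficient level Q = 8 (where demand meets MC), but every buyer pays their willingness to pay: CS = 0 and PS = total surplus.
CS = 0.
Change in consumer surplus: 0 − 20 = −20.

CS falls by 20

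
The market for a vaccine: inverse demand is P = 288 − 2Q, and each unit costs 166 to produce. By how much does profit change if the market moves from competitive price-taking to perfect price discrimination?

Perfect competition: P = MC = 166, so 288 − 2Q = 166 and Q = 61.
Profit = (166 − 166)·61 = 0.
With perfect price discrimination, output is the efficient level Q = 61 (where demand meets MC), but every buyer pays their willingness to pay: CS = 0 and PS = total surplus.
PS equals the full surplus area, 3721. Profit = 3721 = 3721.
Change in profit: 3721 − 0 = 3721.

Profit rises by 3721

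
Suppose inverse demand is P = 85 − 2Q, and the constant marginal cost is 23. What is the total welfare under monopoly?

TS = 720.75

A monopolist chooses Q where MR = MC. MR = 85 − 4Q; setting this equal to 23 gives Q = 15.5 and P = 54.
CS = ½·(85 − 54)·15.5 = 240.25; PS = (54 − 23)·15.5 = 480.5; TS = 720.75.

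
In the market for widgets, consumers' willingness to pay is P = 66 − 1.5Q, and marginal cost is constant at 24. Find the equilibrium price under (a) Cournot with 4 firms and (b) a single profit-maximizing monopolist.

Cournot: P = 32.4; Monopoly: P = 45

Cournot with 4 identical firms: the symmetric best-response condition is 66 − 7.5q = 24. Each firm produces q = 5.6, total output Q = 22.4, price P = 32.4.
Monopoly sets MR = MC: 66 − 3Q = 24 ⇒ Q = 14, P = 66 − 1.5·14 = 45.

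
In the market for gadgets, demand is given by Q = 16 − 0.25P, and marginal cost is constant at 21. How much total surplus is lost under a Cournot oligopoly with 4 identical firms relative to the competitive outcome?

DWL = 9.245

Inverting demand: P = 64 − 4Q.
Under competition P = MC = 21, so Q = (64 − 21)/4 = 10.75.
With 4 symmetric Cournot firms, each firm's FOC gives 64 − 20q = 21, so q = 2.15, Q = 4·2.15 = 8.6, and P = 29.6.
DWL is the triangle between Q = 8.6 and Q = 10.75: ½·(10.75 − 8.6)·(29.6 − 21) = 9.245.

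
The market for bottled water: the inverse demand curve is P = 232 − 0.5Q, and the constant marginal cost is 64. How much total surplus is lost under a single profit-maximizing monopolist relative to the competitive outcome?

DWL = 7056

Perfect competition: P = MC = 64, so 232 − 0.5Q = 64 and Q = 336.
The monopolist equates marginal revenue to marginal cost: 232 − Q = 64, so Q = 168. From demand, P = 148.
DWL is the triangle between Q = 168 and Q = 336: ½·(336 − 168)·(148 − 64) = 7056.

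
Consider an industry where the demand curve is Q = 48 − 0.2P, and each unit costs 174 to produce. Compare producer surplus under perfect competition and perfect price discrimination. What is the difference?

Inverting demand: P = 240 − 5Q.
Under competition P = MC = 174, so Q = (240 − 174)/5 = 13.2.
PS = (174 − 174)·13.2 = 0.
A perfectly discriminating monopolist sells every unit with P(Q) ≥ MC(Q), so output equals the competitive quantity Q = 13.2. Each buyer pays their reservation price, so CS = 0 and the firm captures all surplus.
PS = ½·(240 − 174)·13.2 = 435.6.
Change in producer surplus: 435.6 − 0 = 435.6.

Producer surplus rises by 435.6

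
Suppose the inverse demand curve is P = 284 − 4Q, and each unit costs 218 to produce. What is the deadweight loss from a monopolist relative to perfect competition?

DWL = 136.125

Under competition P = MC = 218, so Q = (284 − 218)/4 = 16.5.
A monopolist chooses Q where MR = MC. MR = 284 − 8Q; setting this equal to 218 gives Q = 8.25 and P = 251.
DWL is the triangle between Q = 8.25 and Q = 16.5: ½·(16.5 − 8.25)·(251 − 218) = 136.125.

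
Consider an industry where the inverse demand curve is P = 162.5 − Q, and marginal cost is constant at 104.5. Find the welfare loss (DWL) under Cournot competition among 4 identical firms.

Under competition P = MC = 104.5, so Q = (162.5 − 104.5)/1 = 58.
Cournot with 4 identical firms: the symmetric best-response condition is 162.5 − 5q = 104.5. Each firm produces q = 11.6, total output Q = 46.4, price P = 116.1.
DWL is the triangle between Q = 46.4 and Q = 58: ½·(58 − 46.4)·(116.1 − 104.5) = 67.28.

DWL = 67.28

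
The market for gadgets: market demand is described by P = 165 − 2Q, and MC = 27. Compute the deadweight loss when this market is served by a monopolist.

DWL = 1190.25

Perfect competition: P = MC = 27, so 165 − 2Q = 27 and Q = 69.
The monopolist equates marginal revenue to marginal cost: 165 − 4Q = 27, so Q = 34.5. From demand, P = 96.
DWL is the triangle between Q = 34.5 and Q = 69: ½·(69 − 34.5)·(96 − 27) = 1190.25.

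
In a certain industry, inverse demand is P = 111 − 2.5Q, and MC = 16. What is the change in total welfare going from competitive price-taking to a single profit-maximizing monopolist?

Competitive firms price at marginal cost: P = 16, giving Q = 38.
CS = ½·(111 − 16)·38 = 1805; PS = (16 − 16)·38 = 0; TS = 1805.
The monopolist equates marginal revenue to marginal cost: 111 − 5Q = 16, so Q = 19. From demand, P = 63.5.
CS = ½·(111 − 63.5)·19 = 451.25; PS = (63.5 − 16)·19 = 902.5; TS = 1353.75.
Change in total welfare: 1353.75 − 1805 = −451.25.

TS falls by 451.25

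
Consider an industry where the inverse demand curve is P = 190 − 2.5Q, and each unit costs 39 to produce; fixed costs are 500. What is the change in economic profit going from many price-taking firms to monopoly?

Competitive firms price at marginal cost: P = 39, giving Q = 60.4.
Profit = (39 − 39)·60.4 − 500 = −500.
Monopoly sets MR = MC: 190 − 5Q = 39 ⇒ Q = 30.2, P = 190 − 2.5·30.2 = 114.5.
Profit = (114.5 − 39)·30.2 − 500 = 1780.1.
Change in economic profit: 1780.1 − −500 = 2280.1.

Economic profit rises by 2280.1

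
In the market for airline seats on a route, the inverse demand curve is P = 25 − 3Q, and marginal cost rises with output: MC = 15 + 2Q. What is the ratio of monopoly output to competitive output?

A monopolist chooses Q where MR = MC. MR = 25 − 6Q; setting this equal to 15 + 2Q gives Q = 1.25 and P = 21.25.
Under competition P = MC: 25 − 3Q = 15 + 2Q ⇒ Q = 2, P = 19.
Ratio Q_m/Q_c = 1.25/2 = 0.625.

Q_m/Q_c = 0.625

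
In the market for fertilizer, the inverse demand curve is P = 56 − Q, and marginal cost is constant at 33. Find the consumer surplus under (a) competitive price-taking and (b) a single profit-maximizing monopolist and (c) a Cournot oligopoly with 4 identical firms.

Competitive firms price at marginal cost: P = 33, giving Q = 23.
CS = ½·(56 − 33)·23 = 264.5.
A monopolist chooses Q where MR = MC. MR = 56 − 2Q; setting this equal to 33 gives Q = 11.5 and P = 44.5.
CS = ½·(56 − 44.5)·11.5 = 66.125.
In a 4-firm Cournot equilibrium, symmetry and the first-order condition give q = (56 − 33)/(5) = 4.6. So Q = 18.4 and P = 37.6.
CS = ½·(56 − 37.6)·18.4 = 169.28.

Competition: CS = 264.5; Monopoly: CS = 66.125; Cournot: CS = 169.28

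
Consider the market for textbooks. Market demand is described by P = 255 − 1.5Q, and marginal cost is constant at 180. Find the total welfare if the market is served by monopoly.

Monopoly sets MR = MC: 255 − 3Q = 180 ⇒ Q = 25, P = 255 − 1.5·25 = 217.5.
CS = ½·(255 − 217.5)·25 = 468.75; PS = (217.5 − 180)·25 = 937.5; TS = 1406.25.

TS = 1406.25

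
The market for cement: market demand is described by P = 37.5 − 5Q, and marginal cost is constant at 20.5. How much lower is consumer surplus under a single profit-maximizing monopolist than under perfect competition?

Consumer surplus falls by 21.675

Under competition P = MC = 20.5, so Q = (37.5 − 20.5)/5 = 3.4.
CS = ½·(37.5 − 20.5)·3.4 = 28.9.
Monopoly sets MR = MC: 37.5 − 10Q = 20.5 ⇒ Q = 1.7, P = 37.5 − 5·1.7 = 29.
CS = ½·(37.5 − 29)·1.7 = 7.225.
Change in consumer surplus: 7.225 − 28.9 = −21.675.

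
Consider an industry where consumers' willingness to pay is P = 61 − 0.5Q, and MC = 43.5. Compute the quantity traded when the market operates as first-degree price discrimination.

Under first-degree price discrimination the firm charges each unit its demand price and produces up to where P = MC, i.e. Q = 35. Consumer surplus is zero; producer surplus equals total surplus.

Q = 35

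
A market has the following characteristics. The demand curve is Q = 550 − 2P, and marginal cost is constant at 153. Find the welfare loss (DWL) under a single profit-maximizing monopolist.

DWL = 3721

Inverting demand: P = 275 − 0.5Q.
Under competition P = MC = 153, so Q = (275 − 153)/0.5 = 244.
A monopolist chooses Q where MR = MC. MR = 275 − Q; setting this equal to 153 gives Q = 122 and P = 214.
DWL is the triangle between Q = 122 and Q = 244: ½·(244 − 122)·(214 − 153) = 3721.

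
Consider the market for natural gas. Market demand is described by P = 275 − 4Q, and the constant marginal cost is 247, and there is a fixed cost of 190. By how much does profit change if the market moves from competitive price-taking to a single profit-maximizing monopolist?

Perfect competition: P = MC = 247, so 275 − 4Q = 247 and Q = 7.
Profit = (247 − 247)·7 − 190 = −190.
The monopolist equates marginal revenue to marginal cost: 275 − 8Q = 247, so Q = 3.5. From demand, P = 261.
Profit = (261 − 247)·3.5 − 190 = −141.
Change in profit: −141 − −190 = 49.

π rises by 49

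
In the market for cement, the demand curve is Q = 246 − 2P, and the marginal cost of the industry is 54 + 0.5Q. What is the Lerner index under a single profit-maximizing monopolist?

Lerner index = 0.23

Inverting demand: P = 123 − 0.5Q.
A monopolist chooses Q where MR = MC. MR = 123 − Q; setting this equal to 54 + 0.5Q gives Q = 46 and P = 100.
Lerner index = (P − MC)/P = (100 − 77)/100 = 0.23.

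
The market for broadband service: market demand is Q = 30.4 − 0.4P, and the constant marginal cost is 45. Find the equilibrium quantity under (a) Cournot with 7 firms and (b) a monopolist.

Cournot: Q = 10.85; Monopoly: Q = 6.2

Inverting demand: P = 76 − 2.5Q.
Cournot with 7 identical firms: the symmetric best-response condition is 76 − 20q = 45. Each firm produces q = 1.55, total output Q = 10.85, price P = 48.875.
The monopolist equates marginal revenue to marginal cost: 76 − 5Q = 45, so Q = 6.2. From demand, P = 60.5.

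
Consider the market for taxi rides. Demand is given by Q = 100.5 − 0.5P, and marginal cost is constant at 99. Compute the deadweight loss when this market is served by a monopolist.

DWL = 650.25

Inverting demand: P = 201 − 2Q.
Perfect competition: P = MC = 99, so 201 − 2Q = 99 and Q = 51.
Monopoly sets MR = MC: 201 − 4Q = 99 ⇒ Q = 25.5, P = 201 − 2·25.5 = 150.
DWL is the triangle between Q = 25.5 and Q = 51: ½·(51 − 25.5)·(150 − 99) = 650.25.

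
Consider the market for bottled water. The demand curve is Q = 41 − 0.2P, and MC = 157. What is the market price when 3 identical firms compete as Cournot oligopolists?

P = 169

Inverting demand: P = 205 − 5Q.
In a 3-firm Cournot equilibrium, symmetry and the first-order condition give q = (205 − 157)/(20) = 2.4. So Q = 7.2 and P = 169.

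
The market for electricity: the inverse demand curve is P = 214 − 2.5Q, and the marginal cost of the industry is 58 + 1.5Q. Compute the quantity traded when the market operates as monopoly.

A monopolist chooses Q where MR = MC. MR = 214 − 5Q; setting this equal to 58 + 1.5Q gives Q = 24 and P = 154.

Q = 24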